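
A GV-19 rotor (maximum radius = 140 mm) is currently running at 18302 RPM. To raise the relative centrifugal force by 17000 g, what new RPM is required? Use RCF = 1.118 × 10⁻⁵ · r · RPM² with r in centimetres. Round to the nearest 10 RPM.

N₂ ≈ 21060 RPM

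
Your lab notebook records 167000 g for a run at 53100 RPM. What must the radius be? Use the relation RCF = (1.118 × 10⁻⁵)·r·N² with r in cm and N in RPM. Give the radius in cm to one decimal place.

167000 = 1.118 × 10⁻⁵ × r × (53100)²
r = 167000 / (1.118 × 10⁻⁵ × 2,819,610,000) = 167000 / 31523.24 ≈ 5.298 cm

5.3 cm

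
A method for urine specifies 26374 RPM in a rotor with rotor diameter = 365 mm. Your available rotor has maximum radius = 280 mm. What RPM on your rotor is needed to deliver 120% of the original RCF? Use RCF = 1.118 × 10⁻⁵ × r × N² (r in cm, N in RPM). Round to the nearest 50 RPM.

23300 RPM

Original rotor: r = 365 mm / 2 = 182.5 mm = 18.25 cm
RCF_original = 1.118 × 10⁻⁵ × 18.25 × (26374)² = 1.118 × 10⁻⁵ × 18.25 × 695,587,876 ≈ 141,924.3 × g
Target RCF = 1.2 × 141,924.3 ≈ 170,309.2 × g
Your rotor: r = 280 mm = 28.0 cm
170,309.2 = 1.118 × 10⁻⁵ × 28 × N²
N² = 170,309.2 / (31.304 × 10⁻⁵) = 544,049,323
N ≈ √544,049,323 ≈ 23,324.9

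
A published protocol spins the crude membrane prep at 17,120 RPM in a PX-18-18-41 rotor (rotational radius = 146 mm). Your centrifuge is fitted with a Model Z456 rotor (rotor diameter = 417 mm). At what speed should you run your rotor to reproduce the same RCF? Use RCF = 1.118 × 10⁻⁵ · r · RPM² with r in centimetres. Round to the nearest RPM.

Original rotor: r = 146 mm = 14.6 cm
RCF = 1.118 × 10⁻⁵ × r × N²
RCF_original = 1.118 × 10⁻⁵ × 14.6 × (17120)² = 1.118 × 10⁻⁵ × 14.6 × 293,094,400 ≈ 47,841.2 × g
Your rotor: r = 417 mm / 2 = 208.5 mm = 20.85 cm
47,841.2 = 1.118 × 10⁻⁵ × 20.85 × N²
N² = 47,841.2 / (23.3103 × 10⁻⁵) = 205,236,312
N ≈ √205,236,312 ≈ 14,326.1

≈ 14326 RPM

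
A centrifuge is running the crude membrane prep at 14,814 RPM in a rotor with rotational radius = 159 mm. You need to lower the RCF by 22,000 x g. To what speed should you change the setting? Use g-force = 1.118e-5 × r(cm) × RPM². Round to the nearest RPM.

≈ 9782 RPM

r = 159 mm = 15.9 cm
Current RCF = 1.118 × 10⁻⁵ × 15.9 × (14814)² = 1.118 × 10⁻⁵ × 15.9 × 219,454,596 ≈ 39,010.7 × g
Target RCF = 39,010.7 − 22,000 = 17,010.7 × g
N² = 17,010.7 / (17.7762 × 10⁻⁵) = 95,693,680
N ≈ √95,693,680 ≈ 9,782.3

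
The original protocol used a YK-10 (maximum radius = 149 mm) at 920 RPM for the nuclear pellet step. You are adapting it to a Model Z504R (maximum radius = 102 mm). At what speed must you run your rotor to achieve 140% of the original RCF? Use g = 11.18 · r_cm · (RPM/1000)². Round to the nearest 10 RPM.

Original rotor: r = 149 mm = 14.9 cm
RCF_original = 11.18 × 14.9 × (0.92)² = 11.18 × 14.9 × 0.8464 ≈ 141 × g
Target RCF = 1.4 × 141 ≈ 197.4 × g
Your rotor: r = 102 mm = 10.2 cm
197.4 = 11.18 × 10.2 × (N/1000)²
(N/1000)² = 197.4 / 114.036 = 1.731032
N = 1000 × √1.731032 ≈ 1,315.7

≈ 1320 RPM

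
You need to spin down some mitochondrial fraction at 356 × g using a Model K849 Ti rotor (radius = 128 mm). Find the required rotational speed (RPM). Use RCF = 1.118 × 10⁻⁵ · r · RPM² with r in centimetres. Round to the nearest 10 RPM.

1580 RPM

r = 128 mm = 12.8 cm
RCF = 1.118 × 10⁻⁵ × r × N²
356 = 1.118 × 10⁻⁵ × 12.8 × N²
N² = 356 / (14.3104 × 10⁻⁵) = 2,487,701
N ≈ √2,487,701 ≈ 1,577.2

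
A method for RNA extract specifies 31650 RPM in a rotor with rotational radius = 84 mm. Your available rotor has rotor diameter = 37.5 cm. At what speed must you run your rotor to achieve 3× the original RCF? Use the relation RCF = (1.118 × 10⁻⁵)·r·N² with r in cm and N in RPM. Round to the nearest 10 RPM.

≈ 36690 RPM

Original rotor: r = 84 mm = 8.4 cm
RCF = 1.118 × 10⁻⁵ × r × N²
RCF_original = 1.118 × 10⁻⁵ × 8.4 × (31650)² = 1.118 × 10⁻⁵ × 8.4 × 1,001,722,500 ≈ 94,073.8 × g
Target RCF = 3 × 94,073.8 ≈ 282,221.4 × g
Your rotor: r = 37.5 / 2 = 18.75 cm
282,221.4 = 1.118 × 10⁻⁵ × 18.75 × N²
N² = 282,221.4 / (20.9625 × 10⁻⁵) = 1,346,315,564
N ≈ √1,346,315,564 ≈ 36,692.2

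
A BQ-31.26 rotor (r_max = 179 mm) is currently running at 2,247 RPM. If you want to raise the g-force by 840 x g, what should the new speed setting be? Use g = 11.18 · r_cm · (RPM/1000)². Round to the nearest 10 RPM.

3040 RPM

r = 179 mm = 17.9 cm
Current RCF = 11.18 × 17.9 × (2.247)² = 11.18 × 17.9 × 5.049009 ≈ 1,010.4 × g
Target RCF = 1,010.4 + 840 = 1,850.4 × g
(N/1000)² = 1,850.4 / 200.122 = 9.24636
N = 1000 × √9.24636 ≈ 3,040.8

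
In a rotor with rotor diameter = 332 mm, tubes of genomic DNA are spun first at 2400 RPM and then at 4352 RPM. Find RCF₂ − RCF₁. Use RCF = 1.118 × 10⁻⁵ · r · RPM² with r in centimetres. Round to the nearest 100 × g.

≈ 2400 ×g

r = 332 mm / 2 = 166 mm = 16.6 cm
RCF₁ = 1.118 × 10⁻⁵ × 16.6 × (2400)² = 1.118 × 10⁻⁵ × 16.6 × 5,760,000 ≈ 1,069 × g
RCF₂ = 1.118 × 10⁻⁵ × 16.6 × (4352)² = 1.118 × 10⁻⁵ × 16.6 × 18,939,904 ≈ 3,515 × g
Increase = 3,515 − 1,069 = 2,446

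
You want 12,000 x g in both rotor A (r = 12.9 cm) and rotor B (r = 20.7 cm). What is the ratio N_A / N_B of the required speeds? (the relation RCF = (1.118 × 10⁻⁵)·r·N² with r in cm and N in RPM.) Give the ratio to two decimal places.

1.27

At fixed RCF, N ∝ 1/√r, so N_A/N_B = √(r_B/r_A) = √(20.7/12.9) = √1.604651 = 1.2667.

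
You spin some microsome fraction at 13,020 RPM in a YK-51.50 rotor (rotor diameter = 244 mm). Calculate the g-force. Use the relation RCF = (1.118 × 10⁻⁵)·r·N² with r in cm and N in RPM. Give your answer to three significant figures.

r = 244 mm / 2 = 122 mm = 12.2 cm
RCF = 1.118 × 10⁻⁵ × 12.2 × (13020)² = 1.118 × 10⁻⁵ × 12.2 × 169,520,400 ≈ 23,121.9 × g

RCF ≈ 23100 × g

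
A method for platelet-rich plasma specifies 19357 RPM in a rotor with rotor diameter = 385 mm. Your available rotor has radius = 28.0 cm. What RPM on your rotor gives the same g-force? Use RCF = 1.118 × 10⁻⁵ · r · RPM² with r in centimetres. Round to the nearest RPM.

≈ 16050 RPM

Original rotor: r = 385 mm / 2 = 192.5 mm = 19.25 cm
RCF = 1.118 × 10⁻⁵ × r × N²
RCF_original = 1.118 × 10⁻⁵ × 19.25 × (19357)² = 1.118 × 10⁻⁵ × 19.25 × 374,693,449 ≈ 80,639.7 × g
80,639.7 = 1.118 × 10⁻⁵ × 28 × N²
N² = 80,639.7 / (31.304 × 10⁻⁵) = 257,601,904
N ≈ √257,601,904 ≈ 16,050.0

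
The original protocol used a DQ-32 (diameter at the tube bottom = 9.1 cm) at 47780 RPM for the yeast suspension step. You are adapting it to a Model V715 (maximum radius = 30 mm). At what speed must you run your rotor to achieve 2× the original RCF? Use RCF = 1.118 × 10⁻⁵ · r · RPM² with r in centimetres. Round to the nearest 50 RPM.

Original rotor: r = 9.1 / 2 = 4.55 cm
RCF = 1.118 × 10⁻⁵ × r × N²
RCF_original = 1.118 × 10⁻⁵ × 4.55 × (47780)² = 1.118 × 10⁻⁵ × 4.55 × 2,282,928,400 ≈ 116,130.3 × g
Target RCF = 2 × 116,130.3 ≈ 232,260.6 × g
Your rotor: r = 30 mm = 3.0 cm
232,260.6 = 1.118 × 10⁻⁵ × 3 × N²
N² = 232,260.6 / (3.354 × 10⁻⁵) = 6,924,883,721
N ≈ √6,924,883,721 ≈ 83,215.9

≈ 83200 RPM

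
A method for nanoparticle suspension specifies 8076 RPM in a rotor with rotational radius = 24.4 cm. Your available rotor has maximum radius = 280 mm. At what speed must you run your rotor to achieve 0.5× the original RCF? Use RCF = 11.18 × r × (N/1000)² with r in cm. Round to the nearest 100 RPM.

5300 RPM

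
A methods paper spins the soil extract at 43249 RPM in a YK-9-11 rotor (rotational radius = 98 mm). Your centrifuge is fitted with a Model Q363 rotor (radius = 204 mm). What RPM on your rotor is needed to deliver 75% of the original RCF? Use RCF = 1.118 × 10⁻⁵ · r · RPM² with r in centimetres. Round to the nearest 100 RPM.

Original rotor: r = 98 mm = 9.8 cm
RCF = 1.118 × 10⁻⁵ × r × N²
RCF_original = 1.118 × 10⁻⁵ × 9.8 × (43249)² = 1.118 × 10⁻⁵ × 9.8 × 1,870,476,001 ≈ 204,936.8 × g
Target RCF = 0.75 × 204,936.8 ≈ 153,702.6 × g
Your rotor: r = 204 mm = 20.4 cm
153,702.6 = 1.118 × 10⁻⁵ × 20.4 × N²
N² = 153,702.6 / (22.8072 × 10⁻⁵) = 673,921,393
N ≈ √673,921,393 ≈ 25,960.0

≈ 26000 RPM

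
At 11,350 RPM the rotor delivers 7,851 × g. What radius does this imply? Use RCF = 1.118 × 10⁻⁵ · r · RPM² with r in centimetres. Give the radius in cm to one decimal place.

≈ 5.5 cm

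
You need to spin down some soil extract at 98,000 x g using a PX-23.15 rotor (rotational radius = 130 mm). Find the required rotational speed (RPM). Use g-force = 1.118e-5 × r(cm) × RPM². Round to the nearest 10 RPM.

25970 RPM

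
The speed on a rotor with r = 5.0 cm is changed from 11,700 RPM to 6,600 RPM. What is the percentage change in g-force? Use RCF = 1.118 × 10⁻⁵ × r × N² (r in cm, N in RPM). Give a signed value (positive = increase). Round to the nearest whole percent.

RCF ∝ N², so the ratio is (6600/11700)² = (0.564103)² = 0.3182.
Change = 0.3182 − 1 = -0.6818 → -68.2%.

-68%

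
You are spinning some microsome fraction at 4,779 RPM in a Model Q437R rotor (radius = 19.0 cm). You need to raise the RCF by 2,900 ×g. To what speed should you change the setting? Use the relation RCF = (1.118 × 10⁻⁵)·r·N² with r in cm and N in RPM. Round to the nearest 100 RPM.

Current RCF = 1.118 × 10⁻⁵ × 19 × (4779)² = 1.118 × 10⁻⁵ × 19 × 22,838,841 ≈ 4,851.4 × g
Target RCF = 4,851.4 + 2,900 = 7,751.4 × g
N² = 7,751.4 / (21.242 × 10⁻⁵) = 36,490,914
N ≈ √36,490,914 ≈ 6,040.8

N₂ ≈ 6000 RPM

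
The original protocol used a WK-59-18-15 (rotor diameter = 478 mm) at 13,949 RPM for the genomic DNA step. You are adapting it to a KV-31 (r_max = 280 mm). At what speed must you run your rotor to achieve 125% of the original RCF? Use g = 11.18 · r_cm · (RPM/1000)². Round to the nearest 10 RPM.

Original rotor: r = 478 mm / 2 = 239 mm = 23.9 cm
RCF_original = 11.18 × 23.9 × (13.949)² = 11.18 × 23.9 × 194.574601 ≈ 51,990.7 × g
Target RCF = 1.25 × 51,990.7 ≈ 64,988.4 × g
Your rotor: r = 280 mm = 28.0 cm
64,988.4 = 11.18 × 28 × (N/1000)²
(N/1000)² = 64,988.4 / 313.04 = 207.6041
N = 1000 × √207.6041 ≈ 14,408.5

≈ 14410 RPM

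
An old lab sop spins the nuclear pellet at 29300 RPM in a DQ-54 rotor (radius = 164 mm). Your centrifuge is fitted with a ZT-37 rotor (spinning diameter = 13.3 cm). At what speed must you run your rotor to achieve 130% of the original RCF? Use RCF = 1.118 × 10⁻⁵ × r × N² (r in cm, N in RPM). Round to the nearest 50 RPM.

Original rotor: r = 164 mm = 16.4 cm
RCF_original = 1.118 × 10⁻⁵ × 16.4 × (29300)² = 1.118 × 10⁻⁵ × 16.4 × 858,490,000 ≈ 157,405.9 × g
Target RCF = 1.3 × 157,405.9 ≈ 204,627.7 × g
Your rotor: r = 13.3 / 2 = 6.65 cm
204,627.7 = 1.118 × 10⁻⁵ × 6.65 × N²
N² = 204,627.7 / (7.4347 × 10⁻⁵) = 2,752,332,979
N ≈ √2,752,332,979 ≈ 52,462.7

≈ 52450 RPM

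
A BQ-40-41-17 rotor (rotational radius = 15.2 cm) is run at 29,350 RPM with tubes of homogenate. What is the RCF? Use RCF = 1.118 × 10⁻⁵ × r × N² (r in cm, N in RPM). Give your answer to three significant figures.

RCF ≈ 146000 × g

RCF = 1.118 × 10⁻⁵ × r × N²
RCF = 1.118 × 10⁻⁵ × 15.2 × (29350)² = 1.118 × 10⁻⁵ × 15.2 × 861,422,500 ≈ 146,386.7 × g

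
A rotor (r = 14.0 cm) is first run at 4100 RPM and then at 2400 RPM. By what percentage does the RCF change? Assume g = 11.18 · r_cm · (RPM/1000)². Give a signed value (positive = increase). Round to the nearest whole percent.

-66%

RCF ∝ N², so the ratio is (2400/4100)² = (0.585366)² = 0.3427.
Change = 0.3427 − 1 = -0.6573 → -65.7%.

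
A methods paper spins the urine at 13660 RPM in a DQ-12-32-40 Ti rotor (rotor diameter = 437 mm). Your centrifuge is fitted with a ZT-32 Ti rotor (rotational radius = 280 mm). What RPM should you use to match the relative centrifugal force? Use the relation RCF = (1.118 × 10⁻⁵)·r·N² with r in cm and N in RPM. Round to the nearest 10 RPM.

≈ 12070 RPM

Original rotor: r = 437 mm / 2 = 218.5 mm = 21.85 cm
RCF = 1.118 × 10⁻⁵ × r × N²
RCF_original = 1.118 × 10⁻⁵ × 21.85 × (13660)² = 1.118 × 10⁻⁵ × 21.85 × 186,595,600 ≈ 45,582.1 × g
Your rotor: r = 280 mm = 28.0 cm
45,582.1 = 1.118 × 10⁻⁵ × 28 × N²
N² = 45,582.1 / (31.304 × 10⁻⁵) = 145,611,104
N ≈ √145,611,104 ≈ 12,066.9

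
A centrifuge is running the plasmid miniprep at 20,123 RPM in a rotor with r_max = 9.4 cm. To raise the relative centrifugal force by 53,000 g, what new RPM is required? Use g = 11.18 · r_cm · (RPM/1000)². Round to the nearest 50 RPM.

≈ 30150 RPM

Current RCF = 11.18 × 9.4 × (20.123)² = 11.18 × 9.4 × 404.935129 ≈ 42,555.4 × g
Target RCF = 42,555.4 + 53,000 = 95,555.4 × g
(N/1000)² = 95,555.4 / 105.092 = 909.2547
N = 1000 × √909.2547 ≈ 30,153.9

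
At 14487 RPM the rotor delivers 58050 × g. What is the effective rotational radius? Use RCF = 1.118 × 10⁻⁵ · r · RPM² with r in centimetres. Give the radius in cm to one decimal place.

24.7 cm

58050 = 1.118 × 10⁻⁵ × r × (14487)²
r = 58050 / (1.118 × 10⁻⁵ × 209,873,169) = 58050 / 2346.382 ≈ 24.740 cm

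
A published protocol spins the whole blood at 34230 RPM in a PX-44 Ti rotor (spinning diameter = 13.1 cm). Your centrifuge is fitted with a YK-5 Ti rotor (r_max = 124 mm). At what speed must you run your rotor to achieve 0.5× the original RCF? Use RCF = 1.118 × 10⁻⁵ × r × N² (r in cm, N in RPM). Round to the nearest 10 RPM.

Original rotor: r = 13.1 / 2 = 6.55 cm
RCF_original = 1.118 × 10⁻⁵ × 6.55 × (34230)² = 1.118 × 10⁻⁵ × 6.55 × 1,171,692,900 ≈ 85,801.9 × g
Target RCF = 0.5 × 85,801.9 ≈ 42,900.9 × g
Your rotor: r = 124 mm = 12.4 cm
42,900.9 = 1.118 × 10⁻⁵ × 12.4 × N²
N² = 42,900.9 / (13.8632 × 10⁻⁵) = 309,458,855
N ≈ √309,458,855 ≈ 17,591.4

≈ 17590 RPM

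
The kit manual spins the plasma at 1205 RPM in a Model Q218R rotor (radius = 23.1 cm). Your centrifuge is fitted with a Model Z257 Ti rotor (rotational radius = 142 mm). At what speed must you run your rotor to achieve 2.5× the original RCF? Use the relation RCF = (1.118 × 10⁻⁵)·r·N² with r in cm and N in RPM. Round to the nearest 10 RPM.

2430 RPM

RCF_original = 1.118 × 10⁻⁵ × 23.1 × (1205)² = 1.118 × 10⁻⁵ × 23.1 × 1,452,025 ≈ 375 × g
Target RCF = 2.5 × 375 ≈ 937.5 × g
Your rotor: r = 142 mm = 14.2 cm
937.5 = 1.118 × 10⁻⁵ × 14.2 × N²
N² = 937.5 / (15.8756 × 10⁻⁵) = 5,905,289
N ≈ √5,905,289 ≈ 2,430.1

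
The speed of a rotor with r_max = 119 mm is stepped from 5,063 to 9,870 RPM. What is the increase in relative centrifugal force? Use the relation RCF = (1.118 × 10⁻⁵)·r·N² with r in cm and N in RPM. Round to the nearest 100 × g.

9600 ×g

r = 119 mm = 11.9 cm
RCF₁ = 1.118 × 10⁻⁵ × 11.9 × (5063)² = 1.118 × 10⁻⁵ × 11.9 × 25,633,969 ≈ 3,410.4 × g
RCF₂ = 1.118 × 10⁻⁵ × 11.9 × (9870)² = 1.118 × 10⁻⁵ × 11.9 × 97,416,900 ≈ 12,960.5 × g
Increase = 12,960.5 − 3,410.4 = 9,550.1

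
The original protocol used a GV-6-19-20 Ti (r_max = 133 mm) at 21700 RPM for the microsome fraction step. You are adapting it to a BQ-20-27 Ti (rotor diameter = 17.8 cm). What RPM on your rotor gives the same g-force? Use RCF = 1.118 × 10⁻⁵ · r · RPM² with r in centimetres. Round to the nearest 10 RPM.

26530 RPM

Original rotor: r = 133 mm = 13.3 cm
RCF_original = 1.118 × 10⁻⁵ × 13.3 × (21700)² = 1.118 × 10⁻⁵ × 13.3 × 470,890,000 ≈ 70,018.5 × g
Your rotor: r = 17.8 / 2 = 8.9 cm
70,018.5 = 1.118 × 10⁻⁵ × 8.9 × N²
N² = 70,018.5 / (9.9502 × 10⁻⁵) = 703,689,373
N ≈ √703,689,373 ≈ 26,527.1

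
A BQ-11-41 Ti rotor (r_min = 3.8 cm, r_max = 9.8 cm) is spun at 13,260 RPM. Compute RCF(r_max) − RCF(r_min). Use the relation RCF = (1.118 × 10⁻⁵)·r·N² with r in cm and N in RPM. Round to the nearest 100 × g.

≈ 11800 × g

RCF_max = 1.118 × 10⁻⁵ × 9.8 × (13260)² = 1.118 × 10⁻⁵ × 9.8 × 175,827,600 ≈ 19,264.4 × g
RCF_min = 1.118 × 10⁻⁵ × 3.8 × (13260)² = 1.118 × 10⁻⁵ × 3.8 × 175,827,600 ≈ 7,469.9 × g
ΔRCF = 19,264.4 − 7,469.9 = 11,794.5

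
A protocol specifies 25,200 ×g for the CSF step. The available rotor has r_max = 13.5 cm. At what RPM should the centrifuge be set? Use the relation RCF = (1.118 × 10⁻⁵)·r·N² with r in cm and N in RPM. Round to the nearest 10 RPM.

RCF = 1.118 × 10⁻⁵ × r × N²
25,200 = 1.118 × 10⁻⁵ × 13.5 × N²
N² = 25,200 / (15.093 × 10⁻⁵) = 166,964,818
N ≈ √166,964,818 ≈ 12,921.5

N ≈ 12920 RPM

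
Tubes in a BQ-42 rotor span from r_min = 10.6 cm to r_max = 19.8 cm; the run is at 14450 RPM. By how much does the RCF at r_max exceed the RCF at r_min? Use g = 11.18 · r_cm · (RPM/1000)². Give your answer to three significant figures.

ΔRCF = 11.18 × (r_max − r_min) × (N/1000)² = 11.18 × 9.2 × 208.8025 ≈ 21,476.6

≈ 21500 × g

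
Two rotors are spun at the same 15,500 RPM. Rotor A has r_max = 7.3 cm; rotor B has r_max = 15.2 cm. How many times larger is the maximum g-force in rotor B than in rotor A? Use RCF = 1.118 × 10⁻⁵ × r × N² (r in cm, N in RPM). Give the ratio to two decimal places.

2.08

At fixed N, RCF ∝ r, so RCF_B/RCF_A = r_B/r_A = 15.2 / 7.3 = 2.0822.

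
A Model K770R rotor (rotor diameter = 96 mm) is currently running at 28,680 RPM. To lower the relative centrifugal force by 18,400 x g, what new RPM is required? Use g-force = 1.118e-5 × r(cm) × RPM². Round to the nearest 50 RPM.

≈ 21900 RPM

r = 96 mm / 2 = 48 mm = 4.8 cm
Current RCF = 1.118 × 10⁻⁵ × 4.8 × (28680)² = 1.118 × 10⁻⁵ × 4.8 × 822,542,400 ≈ 44,140.9 × g
Target RCF = 44,140.9 − 18,400 = 25,740.9 × g
N² = 25,740.9 / (5.3664 × 10⁻⁵) = 479,667,934
N ≈ √479,667,934 ≈ 21,901.3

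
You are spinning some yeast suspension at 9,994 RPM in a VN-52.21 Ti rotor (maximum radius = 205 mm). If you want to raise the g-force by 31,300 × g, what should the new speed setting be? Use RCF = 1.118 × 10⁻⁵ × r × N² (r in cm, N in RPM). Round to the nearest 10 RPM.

N₂ ≈ 15380 RPM

r = 205 mm = 20.5 cm
Current RCF = 1.118 × 10⁻⁵ × 20.5 × (9994)² = 1.118 × 10⁻⁵ × 20.5 × 99,880,036 ≈ 22,891.5 × g
Target RCF = 22,891.5 + 31,300 = 54,191.5 × g
N² = 54,191.5 / (22.919 × 10⁻⁵) = 236,447,925
N ≈ √236,447,925 ≈ 15,376.9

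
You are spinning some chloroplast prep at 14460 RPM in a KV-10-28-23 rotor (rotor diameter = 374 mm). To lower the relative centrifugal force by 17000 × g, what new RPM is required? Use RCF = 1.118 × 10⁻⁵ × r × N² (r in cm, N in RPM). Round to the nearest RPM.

N₂ ≈ 11304 RPM

r = 374 mm / 2 = 187 mm = 18.7 cm
Current RCF = 1.118 × 10⁻⁵ × 18.7 × (14460)² = 1.118 × 10⁻⁵ × 18.7 × 209,091,600 ≈ 43,713.9 × g
Target RCF = 43,713.9 − 17,000 = 26,713.9 × g
N² = 26,713.9 / (20.9066 × 10⁻⁵) = 127,777,353
N ≈ √127,777,353 ≈ 11,303.9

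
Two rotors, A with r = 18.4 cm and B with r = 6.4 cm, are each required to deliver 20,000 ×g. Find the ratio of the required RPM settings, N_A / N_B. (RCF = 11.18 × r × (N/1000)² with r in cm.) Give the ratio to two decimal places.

At fixed RCF, N ∝ 1/√r, so N_A/N_B = √(r_B/r_A) = √(6.4/18.4) = √0.347826 = 0.5898.

0.59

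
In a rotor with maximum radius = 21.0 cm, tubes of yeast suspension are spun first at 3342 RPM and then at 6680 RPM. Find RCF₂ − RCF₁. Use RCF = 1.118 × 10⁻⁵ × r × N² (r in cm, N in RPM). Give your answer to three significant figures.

≈ 7850 ×g

RCF₁ = 1.118 × 10⁻⁵ × 21 × (3342)² = 1.118 × 10⁻⁵ × 21 × 11,168,964 ≈ 2,622.2 × g
RCF₂ = 1.118 × 10⁻⁵ × 21 × (6680)² = 1.118 × 10⁻⁵ × 21 × 44,622,400 ≈ 10,476.4 × g
Increase = 10,476.4 − 2,622.2 = 7,854.2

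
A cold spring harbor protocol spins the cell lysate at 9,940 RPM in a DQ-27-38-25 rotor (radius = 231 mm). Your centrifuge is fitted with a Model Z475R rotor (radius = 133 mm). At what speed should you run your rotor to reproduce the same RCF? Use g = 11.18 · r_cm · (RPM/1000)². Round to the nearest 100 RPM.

13100 RPM

Original rotor: r = 231 mm = 23.1 cm
RCF_original = 11.18 × 23.1 × (9.94)² = 11.18 × 23.1 × 98.8036 ≈ 25,516.8 × g
Your rotor: r = 133 mm = 13.3 cm
25,516.8 = 11.18 × 13.3 × (N/1000)²
(N/1000)² = 25,516.8 / 148.694 = 171.6061
N = 1000 × √171.6061 ≈ 13,099.9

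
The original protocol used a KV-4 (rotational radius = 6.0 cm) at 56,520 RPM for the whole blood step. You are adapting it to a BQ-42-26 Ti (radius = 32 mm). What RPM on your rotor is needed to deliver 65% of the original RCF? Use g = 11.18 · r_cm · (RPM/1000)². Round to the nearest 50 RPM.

62400 RPM

RCF = 11.18 × r × (N/1000)²
RCF_original = 11.18 × 6 × (56.52)² = 11.18 × 6 × 3,194.5104 ≈ 214,287.8 × g
Target RCF = 0.65 × 214,287.8 ≈ 139,287.1 × g
Your rotor: r = 32 mm = 3.2 cm
139,287.1 = 11.18 × 3.2 × (N/1000)²
(N/1000)² = 139,287.1 / 35.776 = 3893.311
N = 1000 × √3893.311 ≈ 62,396.4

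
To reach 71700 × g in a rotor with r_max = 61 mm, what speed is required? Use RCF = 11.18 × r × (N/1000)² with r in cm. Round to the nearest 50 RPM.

N ≈ 32400 RPM

r = 61 mm = 6.1 cm
RCF = 11.18 × r × (N/1000)²
71,700 = 11.18 × 6.1 × (N/1000)²
(N/1000)² = 71,700 / 68.198 = 1051.35
N = 1000 × √1051.35 ≈ 32,424.5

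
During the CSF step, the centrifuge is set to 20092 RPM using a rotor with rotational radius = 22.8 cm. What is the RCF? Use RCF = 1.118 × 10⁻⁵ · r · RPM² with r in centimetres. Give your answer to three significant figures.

RCF ≈ 103000 x g

RCF = 1.118 × 10⁻⁵ × 22.8 × (20092)² = 1.118 × 10⁻⁵ × 22.8 × 403,688,464 ≈ 102,901.8 × g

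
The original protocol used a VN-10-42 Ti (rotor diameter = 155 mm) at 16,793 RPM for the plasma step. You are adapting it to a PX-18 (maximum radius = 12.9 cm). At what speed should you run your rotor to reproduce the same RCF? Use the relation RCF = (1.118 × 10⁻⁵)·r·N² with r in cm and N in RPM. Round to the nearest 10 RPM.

13020 RPM

Original rotor: r = 155 mm / 2 = 77.5 mm = 7.75 cm
RCF = 1.118 × 10⁻⁵ × r × N²
RCF_original = 1.118 × 10⁻⁵ × 7.75 × (16793)² = 1.118 × 10⁻⁵ × 7.75 × 282,004,849 ≈ 24,434.3 × g
24,434.3 = 1.118 × 10⁻⁵ × 12.9 × N²
N² = 24,434.3 / (14.4222 × 10⁻⁵) = 169,421,447
N ≈ √169,421,447 ≈ 13,016.2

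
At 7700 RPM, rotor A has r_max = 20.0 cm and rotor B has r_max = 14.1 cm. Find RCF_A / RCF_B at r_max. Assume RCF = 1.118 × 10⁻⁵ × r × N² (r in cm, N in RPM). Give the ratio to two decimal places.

1.42

At fixed N, RCF ∝ r, so RCF_A/RCF_B = r_A/r_B = 20.0 / 14.1 = 1.4184.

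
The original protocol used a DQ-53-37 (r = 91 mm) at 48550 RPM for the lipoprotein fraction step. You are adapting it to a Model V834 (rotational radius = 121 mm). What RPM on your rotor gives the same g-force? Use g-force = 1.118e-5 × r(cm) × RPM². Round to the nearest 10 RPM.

≈ 42100 RPM

Original rotor: r = 91 mm = 9.1 cm
RCF = 1.118 × 10⁻⁵ × r × N²
RCF_original = 1.118 × 10⁻⁵ × 9.1 × (48550)² = 1.118 × 10⁻⁵ × 9.1 × 2,357,102,500 ≈ 239,806.9 × g
Your rotor: r = 121 mm = 12.1 cm
239,806.9 = 1.118 × 10⁻⁵ × 12.1 × N²
N² = 239,806.9 / (13.5278 × 10⁻⁵) = 1,772,696,965
N ≈ √1,772,696,965 ≈ 42,103.4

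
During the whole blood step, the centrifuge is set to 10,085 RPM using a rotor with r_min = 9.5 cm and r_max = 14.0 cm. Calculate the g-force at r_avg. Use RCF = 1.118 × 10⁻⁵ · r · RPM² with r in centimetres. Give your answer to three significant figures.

r_avg = (9.5 + 14.0) / 2 = 11.75 cm
RCF = 1.118 × 10⁻⁵ × 11.75 × (10085)² = 1.118 × 10⁻⁵ × 11.75 × 101,707,225 ≈ 13,360.8 × g

≈ 13400 g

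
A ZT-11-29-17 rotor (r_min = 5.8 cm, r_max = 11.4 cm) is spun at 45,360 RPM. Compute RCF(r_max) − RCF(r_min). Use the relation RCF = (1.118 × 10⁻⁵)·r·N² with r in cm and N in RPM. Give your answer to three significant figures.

ΔRCF = 1.118 × 10⁻⁵ × (r_max − r_min) × N² = 1.118 × 10⁻⁵ × 5.6 × 2,057,529,600 ≈ 128,817.8

129000 × g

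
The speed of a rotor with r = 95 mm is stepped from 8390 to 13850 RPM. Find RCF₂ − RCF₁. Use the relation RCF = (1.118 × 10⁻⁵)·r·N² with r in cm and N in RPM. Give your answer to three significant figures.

≈ 12900 x g

r = 95 mm = 9.5 cm
RCF₁ = 1.118 × 10⁻⁵ × 9.5 × (8390)² = 1.118 × 10⁻⁵ × 9.5 × 70,392,100 ≈ 7,476.3 × g
RCF₂ = 1.118 × 10⁻⁵ × 9.5 × (13850)² = 1.118 × 10⁻⁵ × 9.5 × 191,822,500 ≈ 20,373.5 × g
Increase = 20,373.5 − 7,476.3 = 12,897.2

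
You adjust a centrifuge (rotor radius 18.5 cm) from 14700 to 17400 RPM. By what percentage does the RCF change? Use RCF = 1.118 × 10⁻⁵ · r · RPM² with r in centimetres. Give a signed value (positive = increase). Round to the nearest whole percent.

+40%

RCF ∝ N², so the ratio is (17400/14700)² = (1.183673)² = 1.4011.
Change = 1.4011 − 1 = +0.4011 → +40.1%.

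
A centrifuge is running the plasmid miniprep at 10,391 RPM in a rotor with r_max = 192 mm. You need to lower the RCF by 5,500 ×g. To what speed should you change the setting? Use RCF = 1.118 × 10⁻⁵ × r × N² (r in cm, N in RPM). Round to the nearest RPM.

≈ 9075 RPM

r = 192 mm = 19.2 cm
Current RCF = 1.118 × 10⁻⁵ × 19.2 × (10391)² = 1.118 × 10⁻⁵ × 19.2 × 107,972,881 ≈ 23,177 × g
Target RCF = 23,177 − 5,500 = 17,677 × g
N² = 17,677 / (21.4656 × 10⁻⁵) = 82,350,365
N ≈ √82,350,365 ≈ 9,074.7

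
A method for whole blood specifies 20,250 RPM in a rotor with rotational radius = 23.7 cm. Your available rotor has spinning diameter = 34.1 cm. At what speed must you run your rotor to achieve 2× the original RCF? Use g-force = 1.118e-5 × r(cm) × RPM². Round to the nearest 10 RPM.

RCF = 1.118 × 10⁻⁵ × r × N²
RCF_original = 1.118 × 10⁻⁵ × 23.7 × (20250)² = 1.118 × 10⁻⁵ × 23.7 × 410,062,500 ≈ 108,652.6 × g
Target RCF = 2 × 108,652.6 ≈ 217,305.2 × g
Your rotor: r = 34.1 / 2 = 17.05 cm
217,305.2 = 1.118 × 10⁻⁵ × 17.05 × N²
N² = 217,305.2 / (19.0619 × 10⁻⁵) = 1,139,997,587
N ≈ √1,139,997,587 ≈ 33,763.9

≈ 33760 RPM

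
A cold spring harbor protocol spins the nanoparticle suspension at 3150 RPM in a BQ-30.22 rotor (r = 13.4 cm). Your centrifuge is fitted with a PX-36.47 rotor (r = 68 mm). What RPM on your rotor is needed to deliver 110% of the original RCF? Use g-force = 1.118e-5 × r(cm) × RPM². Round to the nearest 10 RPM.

RCF_original = 1.118 × 10⁻⁵ × 13.4 × (3150)² = 1.118 × 10⁻⁵ × 13.4 × 9,922,500 ≈ 1,486.5 × g
Target RCF = 1.1 × 1,486.5 ≈ 1,635.2 × g
Your rotor: r = 68 mm = 6.8 cm
1,635.2 = 1.118 × 10⁻⁵ × 6.8 × N²
N² = 1,635.2 / (7.6024 × 10⁻⁵) = 21,508,997
N ≈ √21,508,997 ≈ 4,637.8

≈ 4640 RPM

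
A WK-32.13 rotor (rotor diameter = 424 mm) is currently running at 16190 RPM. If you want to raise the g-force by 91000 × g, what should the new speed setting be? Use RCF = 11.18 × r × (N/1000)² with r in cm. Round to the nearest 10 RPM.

r = 424 mm / 2 = 212 mm = 21.2 cm
Current RCF = 11.18 × 21.2 × (16.19)² = 11.18 × 21.2 × 262.1161 ≈ 62,125.7 × g
Target RCF = 62,125.7 + 91,000 = 153,125.7 × g
(N/1000)² = 153,125.7 / 237.016 = 646.0564
N = 1000 × √646.0564 ≈ 25,417.6

≈ 25420 RPM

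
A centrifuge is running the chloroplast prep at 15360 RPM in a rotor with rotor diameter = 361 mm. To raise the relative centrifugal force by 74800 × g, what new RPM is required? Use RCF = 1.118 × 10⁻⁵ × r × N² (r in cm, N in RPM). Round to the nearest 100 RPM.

r = 361 mm / 2 = 180.5 mm = 18.05 cm
Current RCF = 1.118 × 10⁻⁵ × 18.05 × (15360)² = 1.118 × 10⁻⁵ × 18.05 × 235,929,600 ≈ 47,610.4 × g
Target RCF = 47,610.4 + 74,800 = 122,410.4 × g
N² = 122,410.4 / (20.1799 × 10⁻⁵) = 606,595,672
N ≈ √606,595,672 ≈ 24,629.2

≈ 24600 RPM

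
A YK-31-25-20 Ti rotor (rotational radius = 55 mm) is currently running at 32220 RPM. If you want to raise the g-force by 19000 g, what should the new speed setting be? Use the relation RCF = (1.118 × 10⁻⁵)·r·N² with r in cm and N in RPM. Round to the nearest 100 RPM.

r = 55 mm = 5.5 cm
Current RCF = 1.118 × 10⁻⁵ × 5.5 × (32220)² = 1.118 × 10⁻⁵ × 5.5 × 1,038,128,400 ≈ 63,834.5 × g
Target RCF = 63,834.5 + 19,000 = 82,834.5 × g
N² = 82,834.5 / (6.149 × 10⁻⁵) = 1,347,121,483
N ≈ √1,347,121,483 ≈ 36,703.2

36700 RPM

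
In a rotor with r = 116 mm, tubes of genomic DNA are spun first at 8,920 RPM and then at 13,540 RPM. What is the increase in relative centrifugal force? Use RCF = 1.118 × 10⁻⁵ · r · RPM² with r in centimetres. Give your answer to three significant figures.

r = 116 mm = 11.6 cm
RCF₁ = 1.118 × 10⁻⁵ × 11.6 × (8920)² = 1.118 × 10⁻⁵ × 11.6 × 79,566,400 ≈ 10,318.8 × g
RCF₂ = 1.118 × 10⁻⁵ × 11.6 × (13540)² = 1.118 × 10⁻⁵ × 11.6 × 183,331,600 ≈ 23,775.9 × g
Increase = 23,775.9 − 10,318.8 = 13,457.1

13500 ×g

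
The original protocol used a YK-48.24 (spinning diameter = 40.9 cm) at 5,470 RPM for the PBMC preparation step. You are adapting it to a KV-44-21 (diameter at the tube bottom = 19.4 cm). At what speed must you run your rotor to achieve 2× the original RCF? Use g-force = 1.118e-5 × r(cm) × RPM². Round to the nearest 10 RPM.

Original rotor: r = 40.9 / 2 = 20.45 cm
RCF_original = 1.118 × 10⁻⁵ × 20.45 × (5470)² = 1.118 × 10⁻⁵ × 20.45 × 29,920,900 ≈ 6,840.8 × g
Target RCF = 2 × 6,840.8 ≈ 13,681.6 × g
Your rotor: r = 19.4 / 2 = 9.7 cm
13,681.6 = 1.118 × 10⁻⁵ × 9.7 × N²
N² = 13,681.6 / (10.8446 × 10⁻⁵) = 126,160,485
N ≈ √126,160,485 ≈ 11,232.1

11230 RPM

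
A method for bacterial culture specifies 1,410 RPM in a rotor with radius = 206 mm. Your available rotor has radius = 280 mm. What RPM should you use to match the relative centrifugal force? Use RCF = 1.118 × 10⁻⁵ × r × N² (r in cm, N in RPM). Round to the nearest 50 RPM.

Original rotor: r = 206 mm = 20.6 cm
RCF = 1.118 × 10⁻⁵ × r × N²
RCF_original = 1.118 × 10⁻⁵ × 20.6 × (1410)² = 1.118 × 10⁻⁵ × 20.6 × 1,988,100 ≈ 457.9 × g
Your rotor: r = 280 mm = 28.0 cm
457.9 = 1.118 × 10⁻⁵ × 28 × N²
N² = 457.9 / (31.304 × 10⁻⁵) = 1,462,752
N ≈ √1,462,752 ≈ 1,209.4

1200 RPM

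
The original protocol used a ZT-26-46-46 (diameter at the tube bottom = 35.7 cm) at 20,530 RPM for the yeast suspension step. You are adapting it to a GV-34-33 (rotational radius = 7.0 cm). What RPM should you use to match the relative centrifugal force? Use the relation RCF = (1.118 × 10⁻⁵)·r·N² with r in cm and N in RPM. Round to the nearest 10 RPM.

32780 RPM

Original rotor: r = 35.7 / 2 = 17.85 cm
RCF = 1.118 × 10⁻⁵ × r × N²
RCF_original = 1.118 × 10⁻⁵ × 17.85 × (20530)² = 1.118 × 10⁻⁵ × 17.85 × 421,480,900 ≈ 84,112 × g
84,112 = 1.118 × 10⁻⁵ × 7 × N²
N² = 84,112 / (7.826 × 10⁻⁵) = 1,074,776,386
N ≈ √1,074,776,386 ≈ 32,783.8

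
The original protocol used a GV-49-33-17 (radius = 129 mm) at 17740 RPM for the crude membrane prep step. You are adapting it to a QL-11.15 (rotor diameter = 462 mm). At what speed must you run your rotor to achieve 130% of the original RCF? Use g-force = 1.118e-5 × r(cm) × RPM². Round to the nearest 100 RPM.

15100 RPM

Original rotor: r = 129 mm = 12.9 cm
RCF_original = 1.118 × 10⁻⁵ × 12.9 × (17740)² = 1.118 × 10⁻⁵ × 12.9 × 314,707,600 ≈ 45,387.8 × g
Target RCF = 1.3 × 45,387.8 ≈ 59,004.1 × g
Your rotor: r = 462 mm / 2 = 231 mm = 23.1 cm
59,004.1 = 1.118 × 10⁻⁵ × 23.1 × N²
N² = 59,004.1 / (25.8258 × 10⁻⁵) = 228,469,592
N ≈ √228,469,592 ≈ 15,115.2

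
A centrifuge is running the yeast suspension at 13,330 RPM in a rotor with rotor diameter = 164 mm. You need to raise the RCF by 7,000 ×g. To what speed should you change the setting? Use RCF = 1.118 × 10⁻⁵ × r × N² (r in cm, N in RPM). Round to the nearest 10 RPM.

15940 RPM

r = 164 mm / 2 = 82 mm = 8.2 cm
Current RCF = 1.118 × 10⁻⁵ × 8.2 × (13330)² = 1.118 × 10⁻⁵ × 8.2 × 177,688,900 ≈ 16,289.8 × g
Target RCF = 16,289.8 + 7,000 = 23,289.8 × g
N² = 23,289.8 / (9.1676 × 10⁻⁵) = 254,044,679
N ≈ √254,044,679 ≈ 15,938.8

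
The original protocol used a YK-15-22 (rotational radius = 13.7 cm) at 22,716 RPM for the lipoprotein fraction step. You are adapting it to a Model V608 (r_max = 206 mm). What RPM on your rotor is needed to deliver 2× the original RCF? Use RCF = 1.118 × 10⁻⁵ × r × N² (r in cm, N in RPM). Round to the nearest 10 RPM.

≈ 26200 RPM

RCF_original = 1.118 × 10⁻⁵ × 13.7 × (22716)² = 1.118 × 10⁻⁵ × 13.7 × 516,016,656 ≈ 79,036.2 × g
Target RCF = 2 × 79,036.2 ≈ 158,072.4 × g
Your rotor: r = 206 mm = 20.6 cm
158,072.4 = 1.118 × 10⁻⁵ × 20.6 × N²
N² = 158,072.4 / (23.0308 × 10⁻⁵) = 686,352,189
N ≈ √686,352,189 ≈ 26,198.3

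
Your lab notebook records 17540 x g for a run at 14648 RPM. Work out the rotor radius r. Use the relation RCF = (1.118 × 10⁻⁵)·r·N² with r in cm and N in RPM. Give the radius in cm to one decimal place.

r ≈ 7.3 cm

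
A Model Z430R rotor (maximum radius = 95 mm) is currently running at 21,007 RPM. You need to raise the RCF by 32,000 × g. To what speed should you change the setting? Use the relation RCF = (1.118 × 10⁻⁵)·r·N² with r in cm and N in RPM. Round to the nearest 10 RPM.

27250 RPM

r = 95 mm = 9.5 cm
Current RCF = 1.118 × 10⁻⁵ × 9.5 × (21007)² = 1.118 × 10⁻⁵ × 9.5 × 441,294,049 ≈ 46,869.8 × g
Target RCF = 46,869.8 + 32,000 = 78,869.8 × g
N² = 78,869.8 / (10.621 × 10⁻⁵) = 742,583,561
N ≈ √742,583,561 ≈ 27,250.4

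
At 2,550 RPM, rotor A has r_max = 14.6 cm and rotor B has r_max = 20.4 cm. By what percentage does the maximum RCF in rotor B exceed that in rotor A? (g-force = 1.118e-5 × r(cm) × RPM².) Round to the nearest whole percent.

40%

At equal RPM, RCF scales linearly with r: ratio = 20.4 / 14.6 = 1.3973.
So rotor B delivers 39.7% more g-force.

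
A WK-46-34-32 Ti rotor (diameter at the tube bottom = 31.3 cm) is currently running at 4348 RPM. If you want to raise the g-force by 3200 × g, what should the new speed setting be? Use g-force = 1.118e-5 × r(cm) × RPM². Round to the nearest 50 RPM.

≈ 6100 RPM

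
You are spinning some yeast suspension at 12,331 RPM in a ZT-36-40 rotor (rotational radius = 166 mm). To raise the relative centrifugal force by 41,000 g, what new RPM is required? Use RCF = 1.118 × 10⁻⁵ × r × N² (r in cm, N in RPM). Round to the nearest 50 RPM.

r = 166 mm = 16.6 cm
Current RCF = 1.118 × 10⁻⁵ × 16.6 × (12331)² = 1.118 × 10⁻⁵ × 16.6 × 152,053,561 ≈ 28,219.3 × g
Target RCF = 28,219.3 + 41,000 = 69,219.3 × g
N² = 69,219.3 / (18.5588 × 10⁻⁵) = 372,972,929
N ≈ √372,972,929 ≈ 19,312.5

≈ 19300 RPM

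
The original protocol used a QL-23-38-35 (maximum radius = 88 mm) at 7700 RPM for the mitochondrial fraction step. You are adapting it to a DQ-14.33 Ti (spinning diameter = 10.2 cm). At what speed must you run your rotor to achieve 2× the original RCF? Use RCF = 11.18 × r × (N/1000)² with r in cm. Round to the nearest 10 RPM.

≈ 14300 RPM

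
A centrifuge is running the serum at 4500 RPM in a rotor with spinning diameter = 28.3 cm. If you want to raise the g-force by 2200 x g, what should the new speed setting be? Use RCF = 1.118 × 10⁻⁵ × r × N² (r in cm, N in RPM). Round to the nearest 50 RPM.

r = 28.3 / 2 = 14.15 cm
Current RCF = 1.118 × 10⁻⁵ × 14.15 × (4500)² = 1.118 × 10⁻⁵ × 14.15 × 20,250,000 ≈ 3,203.5 × g
Target RCF = 3,203.5 + 2,200 = 5,403.5 × g
N² = 5,403.5 / (15.8197 × 10⁻⁵) = 34,156,779
N ≈ √34,156,779 ≈ 5,844.4

5850 RPM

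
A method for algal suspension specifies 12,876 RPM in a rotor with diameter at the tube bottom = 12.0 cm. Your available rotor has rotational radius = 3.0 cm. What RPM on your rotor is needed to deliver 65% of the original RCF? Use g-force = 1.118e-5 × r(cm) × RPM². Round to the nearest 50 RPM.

14700 RPM

Original rotor: r = 12.0 / 2 = 6 cm
RCF_original = 1.118 × 10⁻⁵ × 6 × (12876)² = 1.118 × 10⁻⁵ × 6 × 165,791,376 ≈ 11,121.3 × g
Target RCF = 0.65 × 11,121.3 ≈ 7,228.8 × g
7,228.8 = 1.118 × 10⁻⁵ × 3 × N²
N² = 7,228.8 / (3.354 × 10⁻⁵) = 215,527,728
N ≈ √215,527,728 ≈ 14,680.9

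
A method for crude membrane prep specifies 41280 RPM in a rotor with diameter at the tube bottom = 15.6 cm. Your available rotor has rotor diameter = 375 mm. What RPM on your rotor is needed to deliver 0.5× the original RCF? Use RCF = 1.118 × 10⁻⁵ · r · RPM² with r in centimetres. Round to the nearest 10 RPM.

Original rotor: r = 15.6 / 2 = 7.8 cm
RCF_original = 1.118 × 10⁻⁵ × 7.8 × (41280)² = 1.118 × 10⁻⁵ × 7.8 × 1,704,038,400 ≈ 148,599 × g
Target RCF = 0.5 × 148,599 ≈ 74,299.5 × g
Your rotor: r = 375 mm / 2 = 187.5 mm = 18.75 cm
74,299.5 = 1.118 × 10⁻⁵ × 18.75 × N²
N² = 74,299.5 / (20.9625 × 10⁻⁵) = 354,440,072
N ≈ √354,440,072 ≈ 18,826.6

≈ 18830 RPM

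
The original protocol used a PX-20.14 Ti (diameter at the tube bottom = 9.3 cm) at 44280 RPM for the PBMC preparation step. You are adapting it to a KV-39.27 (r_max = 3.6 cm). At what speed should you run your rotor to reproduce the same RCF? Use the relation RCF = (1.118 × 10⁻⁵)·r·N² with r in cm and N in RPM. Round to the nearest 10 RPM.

≈ 50320 RPM

Original rotor: r = 9.3 / 2 = 4.65 cm
RCF_original = 1.118 × 10⁻⁵ × 4.65 × (44280)² = 1.118 × 10⁻⁵ × 4.65 × 1,960,718,400 ≈ 101,931.9 × g
101,931.9 = 1.118 × 10⁻⁵ × 3.6 × N²
N² = 101,931.9 / (4.0248 × 10⁻⁵) = 2,532,595,408
N ≈ √2,532,595,408 ≈ 50,324.9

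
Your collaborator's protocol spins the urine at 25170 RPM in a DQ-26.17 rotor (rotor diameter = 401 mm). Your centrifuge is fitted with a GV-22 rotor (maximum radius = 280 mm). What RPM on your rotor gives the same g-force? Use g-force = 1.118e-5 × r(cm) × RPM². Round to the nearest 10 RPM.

Original rotor: r = 401 mm / 2 = 200.5 mm = 20.05 cm
RCF_original = 1.118 × 10⁻⁵ × 20.05 × (25170)² = 1.118 × 10⁻⁵ × 20.05 × 633,528,900 ≈ 142,011.2 × g
Your rotor: r = 280 mm = 28.0 cm
142,011.2 = 1.118 × 10⁻⁵ × 28 × N²
N² = 142,011.2 / (31.304 × 10⁻⁵) = 453,651,929
N ≈ √453,651,929 ≈ 21,299.1

≈ 21300 RPM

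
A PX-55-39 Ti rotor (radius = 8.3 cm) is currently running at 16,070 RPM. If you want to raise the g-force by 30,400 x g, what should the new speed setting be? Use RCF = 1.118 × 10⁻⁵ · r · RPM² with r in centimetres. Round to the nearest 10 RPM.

N₂ ≈ 24200 RPM

Current RCF = 1.118 × 10⁻⁵ × 8.3 × (16070)² = 1.118 × 10⁻⁵ × 8.3 × 258,244,900 ≈ 23,963.6 × g
Target RCF = 23,963.6 + 30,400 = 54,363.6 × g
N² = 54,363.6 / (9.2794 × 10⁻⁵) = 585,852,534
N ≈ √585,852,534 ≈ 24,204.4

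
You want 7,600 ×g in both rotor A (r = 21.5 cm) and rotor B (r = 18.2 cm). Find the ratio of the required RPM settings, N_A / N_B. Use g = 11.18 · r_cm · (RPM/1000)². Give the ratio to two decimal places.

0.92

At fixed RCF, N ∝ 1/√r, so N_A/N_B = √(r_B/r_A) = √(18.2/21.5) = √0.846512 = 0.9201.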